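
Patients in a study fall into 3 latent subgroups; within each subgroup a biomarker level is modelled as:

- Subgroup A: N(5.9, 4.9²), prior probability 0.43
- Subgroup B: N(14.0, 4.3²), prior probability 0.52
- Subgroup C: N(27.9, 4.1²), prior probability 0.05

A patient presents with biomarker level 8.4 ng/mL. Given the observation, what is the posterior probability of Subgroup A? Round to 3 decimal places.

0.598

Posterior ∝ prior × likelihood, so P(k | x) ∝ w_k f_k(x); normalise over all components.
Evaluate each component's likelihood at the observed value:
  f_A = (1/(4.9·√(2π)))·exp(−(8.4−5.9)²/(2·4.9²)) = 0.081417·exp(-0.13015) = 0.0714807
  f_B = (1/(4.3·√(2π)))·exp(−(8.4−14.0)²/(2·4.3²)) = 0.092777·exp(-0.84803) = 0.0397327
  f_C = (1/(4.1·√(2π)))·exp(−(8.4−27.9)²/(2·4.1²)) = 0.097303·exp(-11.31023) = 1.19167e-06
Prior × likelihood for each component:
  w_A·f_A = 0.43 × 0.0714807 = 0.0307367
  w_B·f_B = 0.52 × 0.0397327 = 0.020661
  w_C·f_C = 0.05 × 1.19167e-06 = 5.95833e-08
Marginal: 0.0307367 + 0.020661 + 5.95833e-08 = 0.0513978
Responsibility of Subgroup A: 0.0307367 / 0.0513978 ≈ 0.598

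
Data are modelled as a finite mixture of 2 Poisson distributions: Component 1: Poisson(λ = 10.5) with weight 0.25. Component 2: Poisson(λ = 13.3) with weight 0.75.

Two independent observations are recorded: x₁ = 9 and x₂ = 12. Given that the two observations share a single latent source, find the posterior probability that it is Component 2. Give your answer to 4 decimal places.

0.6137

Posterior ∝ prior × likelihood, so P(k | x) ∝ w_k f_k(x); normalise over all components.
Since both observations come from the same component, the likelihood for component k is f_k(x₁)·f_k(x₂).
  L_1 = [e^(−10.5)·10.5^9/9! = 0.11772] × [0.103239] = 0.0121532
  L_2 = [e^(−13.3)·13.3^9/9! = 0.0600876] × [0.107094] = 0.00643504
Weight by the priors:
  w_1·L_1 = 0.25 × 0.0121532 = 0.0030383
  w_2·L_2 = 0.75 × 0.00643504 = 0.00482628
Normaliser: 0.0030383 + 0.00482628 = 0.00786458
So the posterior for Component 2 is 0.00482628 / 0.00786458 ≈ 0.6137.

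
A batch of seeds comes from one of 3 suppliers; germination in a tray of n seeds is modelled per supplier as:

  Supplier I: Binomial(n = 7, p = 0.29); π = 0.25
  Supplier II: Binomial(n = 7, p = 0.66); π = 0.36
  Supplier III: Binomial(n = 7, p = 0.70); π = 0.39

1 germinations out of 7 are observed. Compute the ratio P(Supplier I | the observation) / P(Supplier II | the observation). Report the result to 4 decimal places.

25.3028

Only the two components matter; the odds are (π_i f_i(x)) / (π_j f_j(x)).
Component likelihoods at x = 1 germinations out of 7:
  p_I = C(7,1)·0.29^1·0.71^6 = 7·0.29·0.1281 = 0.260044
  p_II = C(7,1)·0.66^1·0.34^6 = 7·0.66·0.0015448 = 0.007137
  p_III = C(7,1)·0.70^1·0.30^6 = 7·0.7·0.000729 = 0.0035721
0.0650109 / 0.00256932 ≈ 25.3028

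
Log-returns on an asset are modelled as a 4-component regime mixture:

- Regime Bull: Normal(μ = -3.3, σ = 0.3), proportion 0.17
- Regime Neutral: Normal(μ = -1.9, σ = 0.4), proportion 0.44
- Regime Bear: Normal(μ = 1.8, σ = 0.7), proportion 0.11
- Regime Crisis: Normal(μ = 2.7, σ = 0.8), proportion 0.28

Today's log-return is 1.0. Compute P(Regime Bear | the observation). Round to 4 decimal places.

Apply Bayes' rule: the posterior for each component is proportional to its prior times its likelihood at x.
Normal densities:
  f_Bull = 3.25158e-45
  f_Neutral = 3.84634e-12
  f_Bear = 0.296614
  f_Crisis = 0.0521512
Prior × likelihood for each component:
  π_Bull·f_Bull = 0.17 × 3.25158e-45 = 5.52769e-46
  π_Neutral·f_Neutral = 0.44 × 3.84634e-12 = 1.69239e-12
  π_Bear·f_Bear = 0.11 × 0.296614 = 0.0326275
  π_Crisis·f_Crisis = 0.28 × 0.0521512 = 0.0146023
Normaliser: 5.52769e-46 + 1.69239e-12 + 0.0326275 + 0.0146023 = 0.0472298
Responsibility of Regime Bear: 0.0326275 / 0.0472298 ≈ 0.6908

0.6908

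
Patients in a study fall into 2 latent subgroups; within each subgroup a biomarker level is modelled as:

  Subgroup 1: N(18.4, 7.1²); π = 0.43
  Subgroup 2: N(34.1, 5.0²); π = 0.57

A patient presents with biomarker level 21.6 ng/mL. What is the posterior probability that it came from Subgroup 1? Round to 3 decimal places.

Apply Bayes' rule: the posterior for each component is proportional to its prior times its likelihood at x.
Evaluate each component's likelihood at the observed value:
  f_1 = 0.0507623
  f_2 = 0.00350566
Unnormalised posteriors:
  P(Z=1)·f_1 = 0.43 × 0.0507623 = 0.0218278
  P(Z=2)·f_2 = 0.57 × 0.00350566 = 0.00199823
Normaliser: 0.0218278 + 0.00199823 = 0.023826
Responsibility of Subgroup 1: 0.0218278 / 0.023826 ≈ 0.916

0.916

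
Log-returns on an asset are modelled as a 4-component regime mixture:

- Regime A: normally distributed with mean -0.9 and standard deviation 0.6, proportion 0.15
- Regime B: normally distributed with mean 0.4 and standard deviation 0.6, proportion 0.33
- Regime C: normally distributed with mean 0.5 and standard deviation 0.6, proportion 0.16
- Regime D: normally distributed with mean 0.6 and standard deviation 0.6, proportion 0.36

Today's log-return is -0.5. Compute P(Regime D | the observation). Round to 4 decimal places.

Apply Bayes' rule: the posterior for each component is proportional to its prior times its likelihood at x.
Normal densities:
  f_A = 0.532413
  f_B = 0.215863
  f_C = 0.165795
  f_D = 0.123852
Multiply by the mixture weights:
  π_A·f_A = 0.15 × 0.532413 = 0.079862
  π_B·f_B = 0.33 × 0.215863 = 0.0712347
  π_C·f_C = 0.16 × 0.165795 = 0.0265272
  π_D·f_D = 0.36 × 0.123852 = 0.0445867
Evidence: 0.079862 + 0.0712347 + 0.0265272 + 0.0445867 = 0.222211
Responsibility of Regime D: 0.0445867 / 0.222211 ≈ 0.2007

0.2007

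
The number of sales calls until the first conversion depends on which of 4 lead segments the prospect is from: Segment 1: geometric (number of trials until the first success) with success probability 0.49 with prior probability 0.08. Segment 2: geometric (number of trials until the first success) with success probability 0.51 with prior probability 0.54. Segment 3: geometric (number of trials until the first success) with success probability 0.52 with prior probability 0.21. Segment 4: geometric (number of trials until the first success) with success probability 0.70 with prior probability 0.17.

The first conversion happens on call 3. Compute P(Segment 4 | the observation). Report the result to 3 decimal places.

The responsibility of component k is π_k f_k(x) divided by Σ_j π_j f_j(x).
Component likelihoods at x = 3:
  L_1 = 0.127449
  L_2 = 0.122451
  L_3 = 0.119808
  L_4 = 0.063
Unnormalised posteriors:
  π_1·L_1 = 0.08 × 0.127449 = 0.0101959
  π_2·L_2 = 0.54 × 0.122451 = 0.0661235
  π_3·L_3 = 0.21 × 0.119808 = 0.0251597
  π_4·L_4 = 0.17 × 0.063 = 0.01071
Normaliser: 0.0101959 + 0.0661235 + 0.0251597 + 0.01071 = 0.112189
So the posterior for Segment 4 is 0.01071 / 0.112189 ≈ 0.095.

0.095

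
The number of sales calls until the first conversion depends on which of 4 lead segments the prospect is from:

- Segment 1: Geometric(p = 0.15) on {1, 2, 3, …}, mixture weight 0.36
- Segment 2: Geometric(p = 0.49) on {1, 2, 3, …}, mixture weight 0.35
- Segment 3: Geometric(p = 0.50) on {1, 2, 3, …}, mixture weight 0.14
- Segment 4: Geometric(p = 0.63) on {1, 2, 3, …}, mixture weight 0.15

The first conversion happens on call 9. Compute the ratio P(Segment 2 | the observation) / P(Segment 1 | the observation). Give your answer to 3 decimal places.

0.053

Since P(k|x) ∝ P(Z=k) f_k(x), the posterior odds are P(Z=i) f_i(x) / (P(Z=j) f_j(x)).
Geometric probabilities:
  p_1 = 0.0408736
  p_2 = 0.00224263
  p_3 = 0.00195312
  p_4 = 0.000221286
0.00078492 / 0.0147145 ≈ 0.053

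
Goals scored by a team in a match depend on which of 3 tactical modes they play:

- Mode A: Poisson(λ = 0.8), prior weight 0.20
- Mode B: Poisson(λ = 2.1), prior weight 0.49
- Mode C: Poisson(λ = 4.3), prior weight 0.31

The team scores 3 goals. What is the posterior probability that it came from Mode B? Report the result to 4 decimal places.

0.5936

Posterior ∝ prior × likelihood, so P(k | x) ∝ π_k f_k(x); normalise over all components.
Poisson probabilities:
  L_A = 0.0383427
  L_B = 0.189011
  L_C = 0.179799
Prior × likelihood for each component:
  π_A·L_A = 0.20 × 0.0383427 = 0.00766855
  π_B·L_B = 0.49 × 0.189011 = 0.0926156
  π_C·L_C = 0.31 × 0.179799 = 0.0557378
Sum: 0.00766855 + 0.0926156 + 0.0557378 = 0.156022
P(Mode B | the observation) = 0.0926156 / 0.156022 ≈ 0.5936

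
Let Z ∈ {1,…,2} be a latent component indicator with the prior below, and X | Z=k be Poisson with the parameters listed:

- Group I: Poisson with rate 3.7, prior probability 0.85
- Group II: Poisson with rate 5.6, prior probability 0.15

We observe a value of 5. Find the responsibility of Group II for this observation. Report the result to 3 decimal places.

0.173

Apply Bayes' rule: the posterior for each component is proportional to its prior times its likelihood at x.
Component likelihoods at x = 5:
  p_I = e^(−3.7)·3.7^5/5! = 0.142869
  p_II = e^(−5.6)·5.6^5/5! = 0.169711
Multiply by the mixture weights:
  w_I·p_I = 0.85 × 0.142869 = 0.121439
  w_II·p_II = 0.15 × 0.169711 = 0.0254566
Marginal: 0.121439 + 0.0254566 = 0.146895
So the posterior for Group II is 0.0254566 / 0.146895 ≈ 0.173.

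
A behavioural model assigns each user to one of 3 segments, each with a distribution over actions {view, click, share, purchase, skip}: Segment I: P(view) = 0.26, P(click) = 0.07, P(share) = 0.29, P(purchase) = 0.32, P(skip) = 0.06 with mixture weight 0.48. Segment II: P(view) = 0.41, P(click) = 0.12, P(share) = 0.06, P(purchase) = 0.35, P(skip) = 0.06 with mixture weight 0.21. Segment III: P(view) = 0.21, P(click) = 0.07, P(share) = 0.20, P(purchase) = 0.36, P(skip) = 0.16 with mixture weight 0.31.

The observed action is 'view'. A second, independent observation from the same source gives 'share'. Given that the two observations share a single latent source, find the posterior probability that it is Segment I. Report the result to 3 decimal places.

0.666

The responsibility of component k is π_k f_k(x) divided by Σ_j π_j f_j(x).
Since both observations come from the same component, the likelihood for component k is f_k(x₁)·f_k(x₂).
  f_I = [0.26] × [0.29] = 0.0754
  f_II = [0.41] × [0.06] = 0.0246
  f_III = [0.21] × [0.2] = 0.042
Unnormalised posteriors:
  π_I·f_I = 0.48 × 0.0754 = 0.036192
  π_II·f_II = 0.21 × 0.0246 = 0.005166
  π_III·f_III = 0.31 × 0.042 = 0.01302
Normaliser: 0.036192 + 0.005166 + 0.01302 = 0.054378
P(Segment I | x₁,x₂) ≈ 0.666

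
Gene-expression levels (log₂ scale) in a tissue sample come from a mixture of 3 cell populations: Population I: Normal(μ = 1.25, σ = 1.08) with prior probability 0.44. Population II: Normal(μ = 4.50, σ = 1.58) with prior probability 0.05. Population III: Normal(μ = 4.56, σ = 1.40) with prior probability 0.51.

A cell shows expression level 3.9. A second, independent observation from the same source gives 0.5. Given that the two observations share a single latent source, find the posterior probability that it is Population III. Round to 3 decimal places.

0.184

P(component k | x) = π_k·f_k(x) / marginal(x), where marginal(x) = Σ_j π_j·f_j(x).
Since both observations come from the same component, the likelihood for component k is f_k(x₁)·f_k(x₂).
  p_I = [(1/(1.08·√(2π)))·exp(−(3.9−1.25)²/(2·1.08²)) = 0.369391·exp(-3.01033) = 0.0182019] × [0.290246] = 0.00528302
  p_II = [(1/(1.58·√(2π)))·exp(−(3.9−4.50)²/(2·1.58²)) = 0.252495·exp(-0.07210) = 0.23493] × [0.0102449] = 0.00240683
  p_III = [(1/(1.40·√(2π)))·exp(−(3.9−4.56)²/(2·1.40²)) = 0.284959·exp(-0.11112) = 0.254989] × [0.00425181] = 0.00108417
Multiply by the mixture weights:
  π_I·p_I = 0.44 × 0.00528302 = 0.00232453
  π_II·p_II = 0.05 × 0.00240683 = 0.000120341
  π_III·p_III = 0.51 × 0.00108417 = 0.000552925
Normaliser: 0.00232453 + 0.000120341 + 0.000552925 = 0.0029978
Responsibility of Population III: 0.000552925 / 0.0029978 ≈ 0.184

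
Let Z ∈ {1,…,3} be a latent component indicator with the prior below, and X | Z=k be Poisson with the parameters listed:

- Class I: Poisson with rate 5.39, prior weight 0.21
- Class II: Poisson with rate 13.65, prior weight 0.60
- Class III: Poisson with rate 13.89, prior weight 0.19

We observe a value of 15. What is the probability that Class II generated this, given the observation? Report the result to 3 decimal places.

0.755

Apply Bayes' rule: the posterior for each component is proportional to its prior times its likelihood at x.
Poisson probabilities:
  L_I = e^(−5.39)·5.39^15/15! = 0.000328462
  L_II = e^(−13.65)·13.65^15/15! = 0.0960219
  L_III = e^(−13.89)·13.89^15/15! = 0.0981033
Weight by the priors:
  P(Z=I)·L_I = 0.21 × 0.000328462 = 6.89769e-05
  P(Z=II)·L_II = 0.60 × 0.0960219 = 0.0576132
  P(Z=III)·L_III = 0.19 × 0.0981033 = 0.0186396
Denominator: 6.89769e-05 + 0.0576132 + 0.0186396 = 0.0763218
Responsibility of Class II: 0.0576132 / 0.0763218 ≈ 0.755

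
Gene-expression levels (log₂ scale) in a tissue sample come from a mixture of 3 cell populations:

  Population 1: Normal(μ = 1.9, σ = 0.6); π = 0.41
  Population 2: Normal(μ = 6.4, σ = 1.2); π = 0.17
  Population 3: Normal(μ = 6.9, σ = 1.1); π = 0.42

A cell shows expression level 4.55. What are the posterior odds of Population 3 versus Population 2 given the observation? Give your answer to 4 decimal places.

0.9029

Posterior odds = (w_i f_i(x)) / (w_j f_j(x)); the normalising sum cancels.
Component likelihoods at x = 4.55:
  L_1 = (1/(0.6·√(2π)))·exp(−(4.55−1.9)²/(2·0.6²)) = 0.664904·exp(-9.75347) = 3.8626e-05
  L_2 = (1/(1.2·√(2π)))·exp(−(4.55−6.4)²/(2·1.2²)) = 0.332452·exp(-1.18837) = 0.101304
  L_3 = (1/(1.1·√(2π)))·exp(−(4.55−6.9)²/(2·1.1²)) = 0.362675·exp(-2.28202) = 0.0370209
Odds = (0.42/0.17) × (0.0370209/0.101304) = 2.47059 × 0.365443 ≈ 0.9029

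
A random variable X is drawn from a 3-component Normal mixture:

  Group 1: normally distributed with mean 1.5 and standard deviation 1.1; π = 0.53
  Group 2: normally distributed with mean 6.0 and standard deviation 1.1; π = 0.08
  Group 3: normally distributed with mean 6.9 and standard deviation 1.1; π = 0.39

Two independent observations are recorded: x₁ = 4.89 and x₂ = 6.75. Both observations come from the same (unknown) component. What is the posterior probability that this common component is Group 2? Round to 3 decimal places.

0.344

Posterior ∝ prior × likelihood, so P(k | x) ∝ π_k f_k(x); normalise over all components.
Since both observations come from the same component, the likelihood for component k is f_k(x₁)·f_k(x₂).
  L_1 = [(1/(1.1·√(2π)))·exp(−(4.89−1.5)²/(2·1.1²)) = 0.362675·exp(-4.74880) = 0.00314151] × [4.10333e-06] = 1.28907e-08
  L_2 = [(1/(1.1·√(2π)))·exp(−(4.89−6.0)²/(2·1.1²)) = 0.362675·exp(-0.50913) = 0.217974] × [0.287456] = 0.0626578
  L_3 = [(1/(1.1·√(2π)))·exp(−(4.89−6.9)²/(2·1.1²)) = 0.362675·exp(-1.66946) = 0.0683092] × [0.359318] = 0.0245447
Prior × likelihood for each component:
  π_1·L_1 = 0.53 × 1.28907e-08 = 6.83206e-09
  π_2·L_2 = 0.08 × 0.0626578 = 0.00501262
  π_3·L_3 = 0.39 × 0.0245447 = 0.00957245
Marginal: 6.83206e-09 + 0.00501262 + 0.00957245 = 0.0145851
P(Group 2 | data) = 0.00501262 / 0.0145851 ≈ 0.344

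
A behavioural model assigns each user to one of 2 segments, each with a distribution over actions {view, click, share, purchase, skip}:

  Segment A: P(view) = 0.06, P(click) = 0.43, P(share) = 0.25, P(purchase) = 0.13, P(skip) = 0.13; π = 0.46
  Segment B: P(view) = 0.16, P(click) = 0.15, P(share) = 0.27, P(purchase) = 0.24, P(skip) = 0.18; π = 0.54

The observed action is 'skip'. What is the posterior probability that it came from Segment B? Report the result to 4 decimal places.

0.6191

Posterior ∝ prior × likelihood, so P(k | x) ∝ P(Z=k) f_k(x); normalise over all components.
Component likelihoods at x = 'skip':
  p_A = P(skip | comp) = 0.13
  p_B = P(skip | comp) = 0.18
Weight by the priors:
  P(Z=A)·p_A = 0.46 × 0.13 = 0.0598
  P(Z=B)·p_B = 0.54 × 0.18 = 0.0972
Sum: 0.0598 + 0.0972 = 0.157
Responsibility of Segment B: 0.0972 / 0.157 ≈ 0.6191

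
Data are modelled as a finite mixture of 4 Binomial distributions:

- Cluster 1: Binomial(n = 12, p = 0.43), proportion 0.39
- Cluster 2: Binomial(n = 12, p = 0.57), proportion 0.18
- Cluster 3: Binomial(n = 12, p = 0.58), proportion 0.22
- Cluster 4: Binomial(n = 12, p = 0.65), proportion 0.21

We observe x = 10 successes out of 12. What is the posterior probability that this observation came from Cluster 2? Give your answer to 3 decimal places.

The responsibility of component k is w_k f_k(x) divided by Σ_j w_j f_j(x).
Component likelihoods at x = 10 successes out of 12:
  L_1 = C(12,10)·0.43^10·0.57^2 = 66·0.000216115·0.3249 = 0.00463424
  L_2 = C(12,10)·0.57^10·0.43^2 = 66·0.00362033·0.1849 = 0.0441804
  L_3 = C(12,10)·0.58^10·0.42^2 = 66·0.00430804·0.1764 = 0.0501559
  L_4 = C(12,10)·0.65^10·0.35^2 = 66·0.0134627·0.1225 = 0.108846
Unnormalised posteriors:
  w_1·L_1 = 0.39 × 0.00463424 = 0.00180735
  w_2·L_2 = 0.18 × 0.0441804 = 0.00795247
  w_3·L_3 = 0.22 × 0.0501559 = 0.0110343
  w_4·L_4 = 0.21 × 0.108846 = 0.0228577
Sum: 0.00180735 + 0.00795247 + 0.0110343 + 0.0228577 = 0.0436518
So the posterior for Cluster 2 is 0.00795247 / 0.0436518 ≈ 0.182.

0.182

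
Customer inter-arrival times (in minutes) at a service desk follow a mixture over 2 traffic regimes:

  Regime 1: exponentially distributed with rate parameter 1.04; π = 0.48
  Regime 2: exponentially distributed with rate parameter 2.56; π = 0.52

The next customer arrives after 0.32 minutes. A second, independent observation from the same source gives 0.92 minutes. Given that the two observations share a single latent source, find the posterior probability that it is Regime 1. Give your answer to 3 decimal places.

0.501

The responsibility of component k is w_k f_k(x) divided by Σ_j w_j f_j(x).
Since both observations come from the same component, the likelihood for component k is f_k(x₁)·f_k(x₂).
  L_1 = [1.04·e^(−1.04·0.32) = 1.04·e^(−0.3328) = 0.74559] × [0.399485] = 0.297852
  L_2 = [2.56·e^(−2.56·0.32) = 2.56·e^(−0.8192) = 1.12841] × [0.242879] = 0.274066
Weight by the priors:
  w_1·L_1 = 0.48 × 0.297852 = 0.142969
  w_2·L_2 = 0.52 × 0.274066 = 0.142514
Denominator: 0.142969 + 0.142514 = 0.285483
Responsibility of Regime 1: 0.142969 / 0.285483 ≈ 0.501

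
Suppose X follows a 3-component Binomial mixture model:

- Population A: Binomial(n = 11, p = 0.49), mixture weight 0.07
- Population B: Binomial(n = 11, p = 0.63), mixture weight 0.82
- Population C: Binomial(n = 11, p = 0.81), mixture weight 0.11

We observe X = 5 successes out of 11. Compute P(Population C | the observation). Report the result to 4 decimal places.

P(component k | x) = π_k·f_k(x) / marginal(x), where marginal(x) = Σ_j π_j·f_j(x).
Binomial probabilities:
  L_A = 0.229638
  L_B = 0.11764
  L_C = 0.00757859
Prior × likelihood for each component:
  π_A·L_A = 0.07 × 0.229638 = 0.0160746
  π_B·L_B = 0.82 × 0.11764 = 0.0964648
  π_C·L_C = 0.11 × 0.00757859 = 0.000833645
Marginal: 0.0160746 + 0.0964648 + 0.000833645 = 0.113373
Responsibility of Population C: 0.000833645 / 0.113373 ≈ 0.0074

0.0074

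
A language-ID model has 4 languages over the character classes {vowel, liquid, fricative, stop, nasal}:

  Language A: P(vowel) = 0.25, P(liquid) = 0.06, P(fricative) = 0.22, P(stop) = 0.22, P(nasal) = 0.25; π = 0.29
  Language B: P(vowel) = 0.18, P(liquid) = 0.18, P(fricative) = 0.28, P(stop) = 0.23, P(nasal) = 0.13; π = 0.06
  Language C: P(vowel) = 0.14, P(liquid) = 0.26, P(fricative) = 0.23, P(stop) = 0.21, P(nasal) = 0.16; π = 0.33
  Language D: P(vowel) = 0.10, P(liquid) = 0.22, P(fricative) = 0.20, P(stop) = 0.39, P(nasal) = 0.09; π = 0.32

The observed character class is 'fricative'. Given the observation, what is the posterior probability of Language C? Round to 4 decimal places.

By Bayes' theorem, P(k | x) = π_k f_k(x) / Σ_j π_j f_j(x).
Evaluate each component's likelihood at the observed value:
  f_A = P(fricative | comp) = 0.22
  f_B = P(fricative | comp) = 0.28
  f_C = P(fricative | comp) = 0.23
  f_D = P(fricative | comp) = 0.20
Prior × likelihood for each component:
  π_A·f_A = 0.29 × 0.22 = 0.0638
  π_B·f_B = 0.06 × 0.28 = 0.0168
  π_C·f_C = 0.33 × 0.23 = 0.0759
  π_D·f_D = 0.32 × 0.2 = 0.064
Marginal: 0.0638 + 0.0168 + 0.0759 + 0.064 = 0.2205
P(Language C | the observation) ≈ 0.3442

0.3442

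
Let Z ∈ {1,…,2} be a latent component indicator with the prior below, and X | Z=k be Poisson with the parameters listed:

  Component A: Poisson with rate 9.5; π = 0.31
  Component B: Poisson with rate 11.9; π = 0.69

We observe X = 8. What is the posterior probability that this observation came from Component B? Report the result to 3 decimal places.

0.550

The responsibility of component k is π_k f_k(x) divided by Σ_j π_j f_j(x).
Poisson probabilities:
  L_A = e^(−9.5)·9.5^8/8! = 0.12316
  L_B = e^(−11.9)·11.9^8/8! = 0.0677253
Weight by the priors:
  π_A·L_A = 0.31 × 0.12316 = 0.0381797
  π_B·L_B = 0.69 × 0.0677253 = 0.0467304
Evidence: 0.0381797 + 0.0467304 = 0.0849101
P(Component B | the observation) = 0.0467304 / 0.0849101 ≈ 0.550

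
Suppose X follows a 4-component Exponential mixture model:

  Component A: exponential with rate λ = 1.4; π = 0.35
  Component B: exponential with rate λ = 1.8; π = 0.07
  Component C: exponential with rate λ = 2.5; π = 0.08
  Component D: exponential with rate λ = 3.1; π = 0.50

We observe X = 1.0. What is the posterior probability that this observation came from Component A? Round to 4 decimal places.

0.5302

Posterior ∝ prior × likelihood, so P(k | x) ∝ π_k f_k(x); normalise over all components.
Exponential densities:
  f_A = 1.4·e^(−1.4·1.0) = 1.4·e^(−1.4000) = 0.345236
  f_B = 1.8·e^(−1.8·1.0) = 1.8·e^(−1.8000) = 0.297538
  f_C = 2.5·e^(−2.5·1.0) = 2.5·e^(−2.5000) = 0.205212
  f_D = 3.1·e^(−3.1·1.0) = 3.1·e^(−3.1000) = 0.139653
Multiply by the mixture weights:
  π_A·f_A = 0.35 × 0.345236 = 0.120833
  π_B·f_B = 0.07 × 0.297538 = 0.0208277
  π_C·f_C = 0.08 × 0.205212 = 0.016417
  π_D·f_D = 0.50 × 0.139653 = 0.0698263
Evidence: 0.120833 + 0.0208277 + 0.016417 + 0.0698263 = 0.227903
So the posterior for Component A is 0.120833 / 0.227903 ≈ 0.5302.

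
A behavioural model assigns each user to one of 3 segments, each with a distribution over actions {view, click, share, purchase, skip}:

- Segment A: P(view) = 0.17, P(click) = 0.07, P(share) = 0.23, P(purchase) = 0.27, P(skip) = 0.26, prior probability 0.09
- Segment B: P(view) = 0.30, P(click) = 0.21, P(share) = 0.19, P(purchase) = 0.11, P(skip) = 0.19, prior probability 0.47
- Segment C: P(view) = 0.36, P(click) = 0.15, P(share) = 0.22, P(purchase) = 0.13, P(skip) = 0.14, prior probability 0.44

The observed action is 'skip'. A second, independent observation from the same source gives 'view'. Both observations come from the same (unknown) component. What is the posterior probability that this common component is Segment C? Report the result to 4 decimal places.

0.4189

By Bayes' theorem, P(k | x) = π_k f_k(x) / Σ_j π_j f_j(x).
Since both observations come from the same component, the likelihood for component k is f_k(x₁)·f_k(x₂).
  f_A = [0.26] × [0.17] = 0.0442
  f_B = [0.19] × [0.3] = 0.057
  f_C = [0.14] × [0.36] = 0.0504
Prior × likelihood for each component:
  π_A·f_A = 0.09 × 0.0442 = 0.003978
  π_B·f_B = 0.47 × 0.057 = 0.02679
  π_C·f_C = 0.44 × 0.0504 = 0.022176
Marginal: 0.003978 + 0.02679 + 0.022176 = 0.052944
Responsibility of Segment C: 0.022176 / 0.052944 ≈ 0.4189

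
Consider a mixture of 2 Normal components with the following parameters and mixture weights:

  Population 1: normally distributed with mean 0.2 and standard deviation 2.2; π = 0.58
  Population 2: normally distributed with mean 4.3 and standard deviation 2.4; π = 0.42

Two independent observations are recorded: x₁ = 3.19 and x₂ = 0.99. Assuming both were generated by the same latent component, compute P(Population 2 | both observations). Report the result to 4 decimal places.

0.3620

Posterior ∝ prior × likelihood, so P(k | x) ∝ w_k f_k(x); normalise over all components.
Since both observations come from the same component, the likelihood for component k is f_k(x₁)·f_k(x₂).
  L_1 = [(1/(2.2·√(2π)))·exp(−(3.19−0.2)²/(2·2.2²)) = 0.181337·exp(-0.92356) = 0.0720093] × [0.170015] = 0.0122427
  L_2 = [(1/(2.4·√(2π)))·exp(−(3.19−4.3)²/(2·2.4²)) = 0.166226·exp(-0.10695) = 0.149365] × [0.0642189] = 0.00959208
Weight by the priors:
  w_1·L_1 = 0.58 × 0.0122427 = 0.00710074
  w_2·L_2 = 0.42 × 0.00959208 = 0.00402867
Denominator: 0.00710074 + 0.00402867 = 0.0111294
P(Population 2 | x₁, x₂) = 0.00402867 / 0.0111294 ≈ 0.3620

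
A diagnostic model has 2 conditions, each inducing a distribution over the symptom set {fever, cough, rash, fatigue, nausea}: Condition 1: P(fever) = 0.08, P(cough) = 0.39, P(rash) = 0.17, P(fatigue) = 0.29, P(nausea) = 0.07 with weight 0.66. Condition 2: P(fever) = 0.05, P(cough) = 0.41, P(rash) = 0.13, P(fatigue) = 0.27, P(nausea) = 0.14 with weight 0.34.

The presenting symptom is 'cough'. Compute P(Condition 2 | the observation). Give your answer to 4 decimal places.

0.3513

The responsibility of component k is P(Z=k) f_k(x) divided by Σ_j P(Z=j) f_j(x).
Categorical probabilities:
  p_1 = P(cough | comp) = 0.39
  p_2 = P(cough | comp) = 0.41
Multiply by the mixture weights:
  P(Z=1)·p_1 = 0.66 × 0.39 = 0.2574
  P(Z=2)·p_2 = 0.34 × 0.41 = 0.1394
Normaliser: 0.2574 + 0.1394 = 0.3968
P(Condition 2 | data) ≈ 0.3513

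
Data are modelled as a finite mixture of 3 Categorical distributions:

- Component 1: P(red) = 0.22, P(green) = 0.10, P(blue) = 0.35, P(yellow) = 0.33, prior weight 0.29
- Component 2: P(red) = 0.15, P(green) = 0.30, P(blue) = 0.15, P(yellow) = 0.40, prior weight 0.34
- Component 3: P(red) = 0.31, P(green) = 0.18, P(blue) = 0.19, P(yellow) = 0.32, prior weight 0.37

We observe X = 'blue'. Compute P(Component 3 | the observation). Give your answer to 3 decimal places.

0.316

The responsibility of component k is π_k f_k(x) divided by Σ_j π_j f_j(x).
Component likelihoods at x = 'blue':
  L_1 = 0.35
  L_2 = 0.15
  L_3 = 0.19
Prior × likelihood for each component:
  π_1·L_1 = 0.29 × 0.35 = 0.1015
  π_2·L_2 = 0.34 × 0.15 = 0.051
  π_3·L_3 = 0.37 × 0.19 = 0.0703
Normaliser: 0.1015 + 0.051 + 0.0703 = 0.2228
P(Component 3 | 'blue') = 0.0703 / 0.2228 ≈ 0.316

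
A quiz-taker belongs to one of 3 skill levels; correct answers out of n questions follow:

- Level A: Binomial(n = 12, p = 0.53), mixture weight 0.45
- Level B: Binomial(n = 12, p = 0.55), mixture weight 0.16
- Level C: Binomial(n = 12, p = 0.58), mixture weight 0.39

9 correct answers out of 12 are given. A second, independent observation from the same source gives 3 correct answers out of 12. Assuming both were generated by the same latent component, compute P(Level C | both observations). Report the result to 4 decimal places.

The responsibility of component k is π_k f_k(x) divided by Σ_j π_j f_j(x).
Since both observations come from the same component, the likelihood for component k is f_k(x₁)·f_k(x₂).
  f_A = [C(12,9)·0.53^9·0.47^3 = 220·0.00329976·0.103823 = 0.0753701] × [0.0366548] = 0.00276268
  f_B = [C(12,9)·0.55^9·0.45^3 = 220·0.00460537·0.091125 = 0.0923261] × [0.0276964] = 0.0025571
  f_C = [C(12,9)·0.58^9·0.42^3 = 220·0.00742766·0.074088 = 0.121066] × [0.0174562] = 0.00211336
Prior × likelihood for each component:
  π_A·f_A = 0.45 × 0.00276268 = 0.0012432
  π_B·f_B = 0.16 × 0.0025571 = 0.000409136
  π_C·f_C = 0.39 × 0.00211336 = 0.000824209
Sum: 0.0012432 + 0.000409136 + 0.000824209 = 0.00247655
P(Level C | x) ≈ 0.3328

0.3328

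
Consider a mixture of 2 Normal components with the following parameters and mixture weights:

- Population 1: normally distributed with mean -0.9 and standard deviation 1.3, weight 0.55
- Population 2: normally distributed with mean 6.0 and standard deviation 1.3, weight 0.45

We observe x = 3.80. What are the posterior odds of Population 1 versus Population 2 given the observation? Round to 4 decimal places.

The posterior odds equal the prior odds times the likelihood ratio: (w_i/w_j)·(f_i(x)/f_j(x)).
Normal densities:
  f_1 = (1/(1.3·√(2π)))·exp(−(3.80−-0.9)²/(2·1.3²)) = 0.306879·exp(-6.53550) = 0.000445281
  f_2 = (1/(1.3·√(2π)))·exp(−(3.80−6.0)²/(2·1.3²)) = 0.306879·exp(-1.43195) = 0.0732955
Posterior odds = (w_1·f_1) / (w_2·f_2) = (0.55·0.000445281) / (0.45·0.0732955) = 0.000244904 / 0.032983 ≈ 0.0074

0.0074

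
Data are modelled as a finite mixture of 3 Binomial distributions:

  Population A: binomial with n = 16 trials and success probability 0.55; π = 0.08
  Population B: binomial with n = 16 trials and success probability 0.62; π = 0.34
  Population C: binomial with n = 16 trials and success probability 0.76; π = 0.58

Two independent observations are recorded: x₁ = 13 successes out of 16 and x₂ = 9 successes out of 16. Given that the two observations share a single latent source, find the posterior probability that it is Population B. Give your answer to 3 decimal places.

0.383

By Bayes' theorem, P(k | x) = P(Z=k) f_k(x) / Σ_j P(Z=j) f_j(x).
Since both observations come from the same component, the likelihood for component k is f_k(x₁)·f_k(x₂).
  f_A = [0.0215051] × [0.196869] = 0.00423368
  f_B = [0.0614654] × [0.177189] = 0.010891
  f_C = [0.218473] × [0.0443841] = 0.00969673
Unnormalised posteriors:
  P(Z=A)·f_A = 0.08 × 0.00423368 = 0.000338695
  P(Z=B)·f_B = 0.34 × 0.010891 = 0.00370294
  P(Z=C)·f_C = 0.58 × 0.00969673 = 0.00562411
Normaliser: 0.000338695 + 0.00370294 + 0.00562411 = 0.00966574
Responsibility of Population B: 0.00370294 / 0.00966574 ≈ 0.383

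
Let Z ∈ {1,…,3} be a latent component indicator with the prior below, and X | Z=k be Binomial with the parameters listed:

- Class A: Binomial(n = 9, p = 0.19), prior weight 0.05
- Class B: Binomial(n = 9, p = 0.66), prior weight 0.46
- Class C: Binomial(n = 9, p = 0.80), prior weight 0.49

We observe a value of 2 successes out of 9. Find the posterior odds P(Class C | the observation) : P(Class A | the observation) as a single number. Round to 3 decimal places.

0.010

Since P(k|x) ∝ π_k f_k(x), the posterior odds are π_i f_i(x) / (π_j f_j(x)).
Component likelihoods at x = 2 successes out of 9:
  L_A = C(9,2)·0.19^2·0.81^7 = 36·0.0361·0.228768 = 0.297307
  L_B = C(9,2)·0.66^2·0.34^7 = 36·0.4356·0.000525234 = 0.0082365
  L_C = C(9,2)·0.80^2·0.20^7 = 36·0.64·1.28e-05 = 0.000294912
Posterior odds = (π_C·L_C) / (π_A·L_A) = (0.49·0.000294912) / (0.05·0.297307) = 0.000144507 / 0.0148653 ≈ 0.010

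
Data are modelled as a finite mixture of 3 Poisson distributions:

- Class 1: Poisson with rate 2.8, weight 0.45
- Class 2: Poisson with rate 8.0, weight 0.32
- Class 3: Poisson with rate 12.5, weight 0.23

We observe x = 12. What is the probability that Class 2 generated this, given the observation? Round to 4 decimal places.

0.3715

Apply Bayes' rule: the posterior for each component is proportional to its prior times its likelihood at x.
Evaluate each component's likelihood at the observed value:
  f_1 = e^(−2.8)·2.8^12/12! = 2.94805e-05
  f_2 = e^(−8.0)·8.0^12/12! = 0.0481268
  f_3 = e^(−12.5)·12.5^12/12! = 0.113215
Prior × likelihood for each component:
  P(Z=1)·f_1 = 0.45 × 2.94805e-05 = 1.32662e-05
  P(Z=2)·f_2 = 0.32 × 0.0481268 = 0.0154006
  P(Z=3)·f_3 = 0.23 × 0.113215 = 0.0260393
Normaliser: 1.32662e-05 + 0.0154006 + 0.0260393 = 0.0414532
P(Class 2 | the observation) = 0.0154006 / 0.0414532 ≈ 0.3715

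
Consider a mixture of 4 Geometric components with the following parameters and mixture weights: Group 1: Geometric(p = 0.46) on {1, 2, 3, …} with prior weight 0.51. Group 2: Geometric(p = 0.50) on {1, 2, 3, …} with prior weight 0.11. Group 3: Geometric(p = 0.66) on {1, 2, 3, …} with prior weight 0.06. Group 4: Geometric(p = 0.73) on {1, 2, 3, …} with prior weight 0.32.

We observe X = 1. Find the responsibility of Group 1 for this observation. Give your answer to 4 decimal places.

Apply Bayes' rule: the posterior for each component is proportional to its prior times its likelihood at x.
Geometric probabilities:
  L_1 = 0.46·(1−0.46)^0 = 0.46·1 = 0.46
  L_2 = 0.50·(1−0.50)^0 = 0.50·1 = 0.5
  L_3 = 0.66·(1−0.66)^0 = 0.66·1 = 0.66
  L_4 = 0.73·(1−0.73)^0 = 0.73·1 = 0.73
Unnormalised posteriors:
  π_1·L_1 = 0.51 × 0.46 = 0.2346
  π_2·L_2 = 0.11 × 0.5 = 0.055
  π_3·L_3 = 0.06 × 0.66 = 0.0396
  π_4·L_4 = 0.32 × 0.73 = 0.2336
Marginal: 0.2346 + 0.055 + 0.0396 + 0.2336 = 0.5628
Responsibility of Group 1: 0.2346 / 0.5628 ≈ 0.4168

0.4168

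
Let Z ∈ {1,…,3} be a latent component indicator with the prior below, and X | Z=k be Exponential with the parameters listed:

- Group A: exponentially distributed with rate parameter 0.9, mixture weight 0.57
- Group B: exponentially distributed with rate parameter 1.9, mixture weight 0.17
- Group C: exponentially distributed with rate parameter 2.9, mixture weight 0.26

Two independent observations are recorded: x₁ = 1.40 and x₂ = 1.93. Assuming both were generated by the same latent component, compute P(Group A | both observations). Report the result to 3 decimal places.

The responsibility of component k is π_k f_k(x) divided by Σ_j π_j f_j(x).
Since both observations come from the same component, the likelihood for component k is f_k(x₁)·f_k(x₂).
  L_A = [0.255289] × [0.158443] = 0.0404487
  L_B = [0.132902] × [0.0485507] = 0.00645247
  L_C = [0.0500222] × [0.010756] = 0.00053804
Multiply by the mixture weights:
  π_A·L_A = 0.57 × 0.0404487 = 0.0230558
  π_B·L_B = 0.17 × 0.00645247 = 0.00109692
  π_C·L_C = 0.26 × 0.00053804 = 0.00013989
Normaliser: 0.0230558 + 0.00109692 + 0.00013989 = 0.0242926
P(Group A | data) = 0.0230558 / 0.0242926 ≈ 0.949

0.949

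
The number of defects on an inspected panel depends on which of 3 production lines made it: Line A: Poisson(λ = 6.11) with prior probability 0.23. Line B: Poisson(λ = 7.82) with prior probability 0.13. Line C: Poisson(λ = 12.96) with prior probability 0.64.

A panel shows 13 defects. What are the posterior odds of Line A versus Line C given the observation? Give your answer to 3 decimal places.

Posterior odds = (π_i f_i(x)) / (π_j f_j(x)); the normalising sum cancels.
Poisson probabilities:
  L_A = e^(−6.11)·6.11^13/13! = 0.00589815
  L_B = e^(−7.82)·7.82^13/13! = 0.026377
  L_C = e^(−12.96)·12.96^13/13! = 0.109933
Posterior odds = (π_A·L_A) / (π_C·L_C) = (0.23·0.00589815) / (0.64·0.109933) = 0.00135658 / 0.0703571 ≈ 0.019

0.019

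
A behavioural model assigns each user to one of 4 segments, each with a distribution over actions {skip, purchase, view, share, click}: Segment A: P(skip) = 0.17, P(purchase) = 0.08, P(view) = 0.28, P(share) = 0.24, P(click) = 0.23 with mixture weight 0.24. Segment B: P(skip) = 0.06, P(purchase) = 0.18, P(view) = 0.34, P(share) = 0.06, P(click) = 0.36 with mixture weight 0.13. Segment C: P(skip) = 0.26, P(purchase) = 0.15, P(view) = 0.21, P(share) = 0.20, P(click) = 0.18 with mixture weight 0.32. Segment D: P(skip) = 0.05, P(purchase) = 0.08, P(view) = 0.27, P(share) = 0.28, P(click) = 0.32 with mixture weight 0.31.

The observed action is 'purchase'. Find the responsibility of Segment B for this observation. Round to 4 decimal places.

The responsibility of component k is w_k f_k(x) divided by Σ_j w_j f_j(x).
Component likelihoods at x = 'purchase':
  p_A = P(purchase | comp) = 0.08
  p_B = P(purchase | comp) = 0.18
  p_C = P(purchase | comp) = 0.15
  p_D = P(purchase | comp) = 0.08
Multiply by the mixture weights:
  w_A·p_A = 0.24 × 0.08 = 0.0192
  w_B·p_B = 0.13 × 0.18 = 0.0234
  w_C·p_C = 0.32 × 0.15 = 0.048
  w_D·p_D = 0.31 × 0.08 = 0.0248
Sum: 0.0192 + 0.0234 + 0.048 + 0.0248 = 0.1154
P(Segment B | the observation) ≈ 0.2028

0.2028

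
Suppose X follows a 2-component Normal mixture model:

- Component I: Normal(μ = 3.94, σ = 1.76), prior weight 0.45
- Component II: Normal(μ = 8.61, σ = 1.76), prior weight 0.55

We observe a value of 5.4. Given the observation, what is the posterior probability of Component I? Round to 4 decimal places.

0.7537

The responsibility of component k is π_k f_k(x) divided by Σ_j π_j f_j(x).
Normal densities:
  L_I = (1/(1.76·√(2π)))·exp(−(5.4−3.94)²/(2·1.76²)) = 0.226672·exp(-0.34407) = 0.160682
  L_II = (1/(1.76·√(2π)))·exp(−(5.4−8.61)²/(2·1.76²)) = 0.226672·exp(-1.66324) = 0.0429598
Weight by the priors:
  π_I·L_I = 0.45 × 0.160682 = 0.0723071
  π_II·L_II = 0.55 × 0.0429598 = 0.0236279
Sum: 0.0723071 + 0.0236279 = 0.095935
P(Component I | data) = 0.0723071 / 0.095935 ≈ 0.7537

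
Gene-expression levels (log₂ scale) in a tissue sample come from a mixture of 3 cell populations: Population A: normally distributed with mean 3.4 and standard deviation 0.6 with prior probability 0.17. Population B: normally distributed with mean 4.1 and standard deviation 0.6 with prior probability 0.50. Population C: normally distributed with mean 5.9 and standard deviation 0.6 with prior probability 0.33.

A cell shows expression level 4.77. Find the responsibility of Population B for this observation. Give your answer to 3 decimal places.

0.796

By Bayes' theorem, P(k | x) = π_k f_k(x) / Σ_j π_j f_j(x).
Normal densities:
  f_A = (1/(0.6·√(2π)))·exp(−(4.77−3.4)²/(2·0.6²)) = 0.664904·exp(-2.60681) = 0.0490498
  f_B = (1/(0.6·√(2π)))·exp(−(4.77−4.1)²/(2·0.6²)) = 0.664904·exp(-0.62347) = 0.356442
  f_C = (1/(0.6·√(2π)))·exp(−(4.77−5.9)²/(2·0.6²)) = 0.664904·exp(-1.77347) = 0.112862
Weight by the priors:
  π_A·f_A = 0.17 × 0.0490498 = 0.00833847
  π_B·f_B = 0.50 × 0.356442 = 0.178221
  π_C·f_C = 0.33 × 0.112862 = 0.0372446
Sum: 0.00833847 + 0.178221 + 0.0372446 = 0.223804
P(Population B | x) = 0.178221 / 0.223804 ≈ 0.796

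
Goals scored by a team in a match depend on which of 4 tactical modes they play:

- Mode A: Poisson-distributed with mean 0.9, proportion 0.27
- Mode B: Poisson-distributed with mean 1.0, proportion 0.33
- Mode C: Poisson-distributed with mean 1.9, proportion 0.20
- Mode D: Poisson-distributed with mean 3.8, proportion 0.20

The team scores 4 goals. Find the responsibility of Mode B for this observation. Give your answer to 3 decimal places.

0.080

Apply Bayes' rule: the posterior for each component is proportional to its prior times its likelihood at x.
Component likelihoods at x = 4 goals:
  L_A = e^(−0.9)·0.9^4/4! = 0.0111146
  L_B = e^(−1.0)·1.0^4/4! = 0.0153283
  L_C = e^(−1.9)·1.9^4/4! = 0.0812164
  L_D = e^(−3.8)·3.8^4/4! = 0.194359
Prior × likelihood for each component:
  π_A·L_A = 0.27 × 0.0111146 = 0.00300094
  π_B·L_B = 0.33 × 0.0153283 = 0.00505834
  π_C·L_C = 0.20 × 0.0812164 = 0.0162433
  π_D·L_D = 0.20 × 0.194359 = 0.0388718
Marginal: 0.00300094 + 0.00505834 + 0.0162433 + 0.0388718 = 0.0631743
So the posterior for Mode B is 0.00505834 / 0.0631743 ≈ 0.080.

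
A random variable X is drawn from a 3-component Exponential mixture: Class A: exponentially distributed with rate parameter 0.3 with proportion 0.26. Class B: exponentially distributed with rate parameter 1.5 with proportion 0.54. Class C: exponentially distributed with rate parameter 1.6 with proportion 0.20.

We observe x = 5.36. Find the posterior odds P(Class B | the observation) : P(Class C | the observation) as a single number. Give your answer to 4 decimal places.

Posterior odds = (P(Z=i) f_i(x)) / (P(Z=j) f_j(x)); the normalising sum cancels.
Component likelihoods at x = 5.36:
  f_A = 0.3·e^(−0.3·5.36) = 0.3·e^(−1.6080) = 0.0600863
  f_B = 1.5·e^(−1.5·5.36) = 1.5·e^(−8.0400) = 0.000483463
  f_C = 1.6·e^(−1.6·5.36) = 1.6·e^(−8.5760) = 0.000301724
0.00026107 / 6.03449e-05 ≈ 4.3263

4.3263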